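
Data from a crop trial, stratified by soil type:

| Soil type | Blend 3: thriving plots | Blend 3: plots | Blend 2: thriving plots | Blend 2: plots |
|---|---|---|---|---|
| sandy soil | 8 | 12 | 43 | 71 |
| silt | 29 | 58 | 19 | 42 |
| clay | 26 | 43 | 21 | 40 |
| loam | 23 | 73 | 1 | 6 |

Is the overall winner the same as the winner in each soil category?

No

Sandy soil: Blend 3 8/12 = 66.7%, Blend 2 43/71 = 60.6% → Blend 3
Silt: Blend 3 29/58 = 50.0%, Blend 2 19/42 = 45.2% → Blend 3
Clay: Blend 3 26/43 = 60.5%, Blend 2 21/40 = 52.5% → Blend 3
Loam: Blend 3 23/73 = 31.5%, Blend 2 1/6 = 16.7% → Blend 3
Overall: Blend 3 86/186 = 46.2%, Blend 2 84/159 = 52.8% → Blend 2
Blend 3 wins each soil group but Blend 2 wins overall — the comparison reverses. Blend 3's plots skew toward loam, which has a lower base rate.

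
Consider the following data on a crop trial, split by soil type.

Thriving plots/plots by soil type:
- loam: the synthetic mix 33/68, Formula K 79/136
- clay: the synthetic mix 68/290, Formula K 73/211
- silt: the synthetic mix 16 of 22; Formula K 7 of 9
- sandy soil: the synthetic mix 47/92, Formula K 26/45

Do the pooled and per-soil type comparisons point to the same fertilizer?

Yes

Loam: the synthetic mix 33/68 = 48.5%, Formula K 79/136 = 58.1% → Formula K
Clay: the synthetic mix 68/290 = 23.4%, Formula K 73/211 = 34.6% → Formula K
Silt: the synthetic mix 16/22 = 72.7%, Formula K 7/9 = 77.8% → Formula K
Sandy soil: the synthetic mix 47/92 = 51.1%, Formula K 26/45 = 57.8% → Formula K
Overall: the synthetic mix 164/472 = 34.7%, Formula K 185/401 = 46.1% → Formula K
Formula K wins overall and in every soil group — no reversal.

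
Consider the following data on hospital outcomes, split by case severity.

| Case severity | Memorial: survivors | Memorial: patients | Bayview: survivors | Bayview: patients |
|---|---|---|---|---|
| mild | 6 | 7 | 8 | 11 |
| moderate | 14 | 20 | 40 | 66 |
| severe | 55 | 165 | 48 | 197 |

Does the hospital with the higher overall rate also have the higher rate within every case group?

Yes

Mild: Memorial 6/7 = 85.7%, Bayview 8/11 = 72.7% → Memorial
Moderate: Memorial 14/20 = 70.0%, Bayview 40/66 = 60.6% → Memorial
Severe: Memorial 55/165 = 33.3%, Bayview 48/197 = 24.4% → Memorial
Overall: Memorial 75/192 = 39.1%, Bayview 96/274 = 35.0% → Memorial
Memorial wins overall and in every case group — no reversal.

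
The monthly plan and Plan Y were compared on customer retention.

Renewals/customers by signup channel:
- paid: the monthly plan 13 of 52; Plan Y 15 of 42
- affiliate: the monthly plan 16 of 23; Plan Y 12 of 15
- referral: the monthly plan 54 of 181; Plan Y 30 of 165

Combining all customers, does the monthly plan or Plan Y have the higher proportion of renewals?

Paid: the monthly plan 13/52 = 25.0%, Plan Y 15/42 = 35.7% → Plan Y
Affiliate: the monthly plan 16/23 = 69.6%, Plan Y 12/15 = 80.0% → Plan Y
Referral: the monthly plan 54/181 = 29.8%, Plan Y 30/165 = 18.2% → the monthly plan
Overall: the monthly plan 83/256 = 32.4%, Plan Y 57/222 = 25.7% → the monthly plan
(Neither sweeps every signup group, but the monthly plan has the higher pooled rate.)

the monthly plan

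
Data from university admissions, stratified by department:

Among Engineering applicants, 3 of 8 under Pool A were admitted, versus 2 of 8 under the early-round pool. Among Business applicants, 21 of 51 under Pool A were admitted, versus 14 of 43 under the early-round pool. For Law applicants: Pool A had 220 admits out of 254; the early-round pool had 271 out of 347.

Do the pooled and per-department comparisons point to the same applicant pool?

Engineering: Pool A 3/8 = 37.5%, the early-round pool 2/8 = 25.0% → Pool A
Business: Pool A 21/51 = 41.2%, the early-round pool 14/43 = 32.6% → Pool A
Law: Pool A 220/254 = 86.6%, the early-round pool 271/347 = 78.1% → Pool A
Overall: Pool A 244/313 = 78.0%, the early-round pool 287/398 = 72.1% → Pool A
Pool A wins overall and in every department group — no reversal.

Yes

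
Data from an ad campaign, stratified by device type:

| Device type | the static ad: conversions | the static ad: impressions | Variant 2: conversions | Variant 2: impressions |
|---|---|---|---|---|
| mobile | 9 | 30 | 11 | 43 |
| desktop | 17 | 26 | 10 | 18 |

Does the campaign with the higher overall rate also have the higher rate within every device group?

Mobile: the static ad 9/30 = 30.0%, Variant 2 11/43 = 25.6% → the static ad
Desktop: the static ad 17/26 = 65.4%, Variant 2 10/18 = 55.6% → the static ad
Overall: the static ad 26/56 = 46.4%, Variant 2 21/61 = 34.4% → the static ad
The static ad wins overall and in every device group — no reversal.

Yes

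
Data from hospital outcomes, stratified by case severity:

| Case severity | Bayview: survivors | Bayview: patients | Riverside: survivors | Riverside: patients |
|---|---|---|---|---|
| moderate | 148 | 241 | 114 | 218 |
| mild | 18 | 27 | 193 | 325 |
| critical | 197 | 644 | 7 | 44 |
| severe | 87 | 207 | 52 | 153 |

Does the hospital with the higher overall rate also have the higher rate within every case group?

Moderate: Bayview 148/241 = 61.4%, Riverside 114/218 = 52.3% → Bayview
Mild: Bayview 18/27 = 66.7%, Riverside 193/325 = 59.4% → Bayview
Critical: Bayview 197/644 = 30.6%, Riverside 7/44 = 15.9% → Bayview
Severe: Bayview 87/207 = 42.0%, Riverside 52/153 = 34.0% → Bayview
Overall: Bayview 450/1119 = 40.2%, Riverside 366/740 = 49.5% → Riverside
Bayview wins each case group but Riverside wins overall — the comparison reverses. Bayview's patients skew toward critical, which has a lower base rate.

No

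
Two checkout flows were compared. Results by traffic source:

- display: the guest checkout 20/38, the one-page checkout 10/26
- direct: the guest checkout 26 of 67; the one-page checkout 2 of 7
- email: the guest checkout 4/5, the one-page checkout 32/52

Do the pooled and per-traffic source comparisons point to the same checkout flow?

No

Display: the guest checkout 20/38 = 52.6%, the one-page checkout 10/26 = 38.5% → the guest checkout
Direct: the guest checkout 26/67 = 38.8%, the one-page checkout 2/7 = 28.6% → the guest checkout
Email: the guest checkout 4/5 = 80.0%, the one-page checkout 32/52 = 61.5% → the guest checkout
Overall: the guest checkout 50/110 = 45.5%, the one-page checkout 44/85 = 51.8% → the one-page checkout
The guest checkout wins each traffic group but the one-page checkout wins overall — the comparison reverses. The guest checkout's sessions skew toward direct, which has a lower base rate.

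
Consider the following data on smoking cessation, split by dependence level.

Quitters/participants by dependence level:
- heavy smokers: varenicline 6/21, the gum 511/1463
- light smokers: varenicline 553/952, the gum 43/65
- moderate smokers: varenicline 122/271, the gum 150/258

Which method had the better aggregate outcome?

varenicline

Heavy smokers: varenicline 6/21 = 28.6%, the gum 511/1463 = 34.9% → the gum
Light smokers: varenicline 553/952 = 58.1%, the gum 43/65 = 66.2% → the gum
Moderate smokers: varenicline 122/271 = 45.0%, the gum 150/258 = 58.1% → the gum
Overall: varenicline 681/1244 = 54.7%, the gum 704/1786 = 39.4% → varenicline
(The gum wins every dependence group but varenicline wins overall — the gum's participants skew toward the low-rate heavy smokers group.)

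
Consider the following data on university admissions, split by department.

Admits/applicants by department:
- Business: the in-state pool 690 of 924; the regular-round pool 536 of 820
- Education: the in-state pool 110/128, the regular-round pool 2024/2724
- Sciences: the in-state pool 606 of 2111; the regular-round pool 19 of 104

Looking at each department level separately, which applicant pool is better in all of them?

the in-state pool

Business: the in-state pool 690/924 = 74.7%, the regular-round pool 536/820 = 65.4% → the in-state pool
Education: the in-state pool 110/128 = 85.9%, the regular-round pool 2024/2724 = 74.3% → the in-state pool
Sciences: the in-state pool 606/2111 = 28.7%, the regular-round pool 19/104 = 18.3% → the in-state pool
The in-state pool has the higher rate in all 3 groups.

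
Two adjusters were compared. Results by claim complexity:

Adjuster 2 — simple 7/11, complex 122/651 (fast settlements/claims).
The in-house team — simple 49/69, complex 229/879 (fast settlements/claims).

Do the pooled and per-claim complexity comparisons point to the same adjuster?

Simple: Adjuster 2 7/11 = 63.6%, the in-house team 49/69 = 71.0% → the in-house team
Complex: Adjuster 2 122/651 = 18.7%, the in-house team 229/879 = 26.1% → the in-house team
Overall: Adjuster 2 129/662 = 19.5%, the in-house team 278/948 = 29.3% → the in-house team
The in-house team wins overall and in every claim group — no reversal.

Yes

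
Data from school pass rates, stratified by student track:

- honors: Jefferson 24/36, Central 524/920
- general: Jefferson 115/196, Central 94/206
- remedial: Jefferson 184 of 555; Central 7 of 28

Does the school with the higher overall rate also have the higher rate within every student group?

Honors: Jefferson 24/36 = 66.7%, Central 524/920 = 57.0% → Jefferson
General: Jefferson 115/196 = 58.7%, Central 94/206 = 45.6% → Jefferson
Remedial: Jefferson 184/555 = 33.2%, Central 7/28 = 25.0% → Jefferson
Overall: Jefferson 323/787 = 41.0%, Central 625/1154 = 54.2% → Central
Jefferson wins each student group but Central wins overall — the comparison reverses. Jefferson's students skew toward remedial, which has a lower base rate.

No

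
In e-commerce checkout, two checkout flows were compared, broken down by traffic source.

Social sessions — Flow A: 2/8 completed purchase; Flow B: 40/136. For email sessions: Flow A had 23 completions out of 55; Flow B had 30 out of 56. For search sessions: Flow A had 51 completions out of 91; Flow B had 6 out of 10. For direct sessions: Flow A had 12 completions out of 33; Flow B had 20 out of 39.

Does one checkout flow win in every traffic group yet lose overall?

Yes

Social: Flow A 2/8 = 25.0%, Flow B 40/136 = 29.4% → Flow B
Email: Flow A 23/55 = 41.8%, Flow B 30/56 = 53.6% → Flow B
Search: Flow A 51/91 = 56.0%, Flow B 6/10 = 60.0% → Flow B
Direct: Flow A 12/33 = 36.4%, Flow B 20/39 = 51.3% → Flow B
Overall: Flow A 88/187 = 47.1%, Flow B 96/241 = 39.8% → Flow A
Flow B wins each traffic group but Flow A wins overall — the comparison reverses. Flow B's sessions skew toward social, which has a lower base rate.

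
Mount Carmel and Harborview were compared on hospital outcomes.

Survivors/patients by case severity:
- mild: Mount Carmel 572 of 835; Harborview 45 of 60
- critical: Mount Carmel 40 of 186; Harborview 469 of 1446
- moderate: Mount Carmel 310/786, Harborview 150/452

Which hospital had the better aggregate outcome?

Mount Carmel

Mild: Mount Carmel 572/835 = 68.5%, Harborview 45/60 = 75.0% → Harborview
Critical: Mount Carmel 40/186 = 21.5%, Harborview 469/1446 = 32.4% → Harborview
Moderate: Mount Carmel 310/786 = 39.4%, Harborview 150/452 = 33.2% → Mount Carmel
Overall: Mount Carmel 922/1807 = 51.0%, Harborview 664/1958 = 33.9% → Mount Carmel
(Neither sweeps every case group, but Mount Carmel has the higher pooled rate.)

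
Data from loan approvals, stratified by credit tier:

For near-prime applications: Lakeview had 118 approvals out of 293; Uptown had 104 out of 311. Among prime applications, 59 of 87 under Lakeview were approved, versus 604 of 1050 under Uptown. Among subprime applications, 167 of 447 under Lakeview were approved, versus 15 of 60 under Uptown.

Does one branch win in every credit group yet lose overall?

Near-prime: Lakeview 118/293 = 40.3%, Uptown 104/311 = 33.4% → Lakeview
Prime: Lakeview 59/87 = 67.8%, Uptown 604/1050 = 57.5% → Lakeview
Subprime: Lakeview 167/447 = 37.4%, Uptown 15/60 = 25.0% → Lakeview
Overall: Lakeview 344/827 = 41.6%, Uptown 723/1421 = 50.9% → Uptown
Lakeview wins each credit group but Uptown wins overall — the comparison reverses. Lakeview's applications skew toward subprime, which has a lower base rate.

Yes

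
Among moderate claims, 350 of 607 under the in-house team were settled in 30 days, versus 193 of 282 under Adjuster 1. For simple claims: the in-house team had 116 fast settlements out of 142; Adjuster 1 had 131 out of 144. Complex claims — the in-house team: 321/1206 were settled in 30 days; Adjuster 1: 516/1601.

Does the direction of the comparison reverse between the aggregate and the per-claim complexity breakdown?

No

Moderate: the in-house team 350/607 = 57.7%, Adjuster 1 193/282 = 68.4% → Adjuster 1
Simple: the in-house team 116/142 = 81.7%, Adjuster 1 131/144 = 91.0% → Adjuster 1
Complex: the in-house team 321/1206 = 26.6%, Adjuster 1 516/1601 = 32.2% → Adjuster 1
Overall: the in-house team 787/1955 = 40.3%, Adjuster 1 840/2027 = 41.4% → Adjuster 1
Adjuster 1 wins overall and in every claim group — no reversal.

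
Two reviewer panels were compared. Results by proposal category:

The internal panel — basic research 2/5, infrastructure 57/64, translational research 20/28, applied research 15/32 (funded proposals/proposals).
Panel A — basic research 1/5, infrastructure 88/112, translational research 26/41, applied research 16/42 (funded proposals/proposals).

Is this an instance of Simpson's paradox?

Basic research: the internal panel 2/5 = 40.0%, Panel A 1/5 = 20.0% → the internal panel
Infrastructure: the internal panel 57/64 = 89.1%, Panel A 88/112 = 78.6% → the internal panel
Translational research: the internal panel 20/28 = 71.4%, Panel A 26/41 = 63.4% → the internal panel
Applied research: the internal panel 15/32 = 46.9%, Panel A 16/42 = 38.1% → the internal panel
Overall: the internal panel 94/129 = 72.9%, Panel A 131/200 = 65.5% → the internal panel
The internal panel wins overall and in every proposal group — no reversal.

No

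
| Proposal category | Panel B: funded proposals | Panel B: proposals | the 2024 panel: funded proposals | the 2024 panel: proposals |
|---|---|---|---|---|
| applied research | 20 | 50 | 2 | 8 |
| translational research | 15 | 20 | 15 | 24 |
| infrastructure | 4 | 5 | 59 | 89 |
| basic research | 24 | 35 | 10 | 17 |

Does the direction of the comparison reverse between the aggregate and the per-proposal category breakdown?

Yes

Applied research: Panel B 20/50 = 40.0%, the 2024 panel 2/8 = 25.0% → Panel B
Translational research: Panel B 15/20 = 75.0%, the 2024 panel 15/24 = 62.5% → Panel B
Infrastructure: Panel B 4/5 = 80.0%, the 2024 panel 59/89 = 66.3% → Panel B
Basic research: Panel B 24/35 = 68.6%, the 2024 panel 10/17 = 58.8% → Panel B
Overall: Panel B 63/110 = 57.3%, the 2024 panel 86/138 = 62.3% → the 2024 panel
Panel B wins each proposal group but the 2024 panel wins overall — the comparison reverses. Panel B's proposals skew toward applied research, which has a lower base rate.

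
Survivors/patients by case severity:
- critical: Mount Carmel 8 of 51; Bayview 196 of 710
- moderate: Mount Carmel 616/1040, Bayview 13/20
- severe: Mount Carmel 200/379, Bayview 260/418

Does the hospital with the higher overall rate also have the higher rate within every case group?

Critical: Mount Carmel 8/51 = 15.7%, Bayview 196/710 = 27.6% → Bayview
Moderate: Mount Carmel 616/1040 = 59.2%, Bayview 13/20 = 65.0% → Bayview
Severe: Mount Carmel 200/379 = 52.8%, Bayview 260/418 = 62.2% → Bayview
Overall: Mount Carmel 824/1470 = 56.1%, Bayview 469/1148 = 40.9% → Mount Carmel
Bayview wins each case group but Mount Carmel wins overall — the comparison reverses. Bayview's patients skew toward critical, which has a lower base rate.

No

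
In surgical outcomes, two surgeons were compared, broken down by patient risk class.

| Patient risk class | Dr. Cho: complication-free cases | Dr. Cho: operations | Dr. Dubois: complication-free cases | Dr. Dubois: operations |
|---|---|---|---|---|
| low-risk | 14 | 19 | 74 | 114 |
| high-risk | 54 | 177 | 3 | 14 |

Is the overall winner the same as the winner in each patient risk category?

No

Low-risk: Dr. Cho 14/19 = 73.7%, Dr. Dubois 74/114 = 64.9% → Dr. Cho
High-risk: Dr. Cho 54/177 = 30.5%, Dr. Dubois 3/14 = 21.4% → Dr. Cho
Overall: Dr. Cho 68/196 = 34.7%, Dr. Dubois 77/128 = 60.2% → Dr. Dubois
Dr. Cho wins each patient risk group but Dr. Dubois wins overall — the comparison reverses. Dr. Cho's operations skew toward high-risk, which has a lower base rate.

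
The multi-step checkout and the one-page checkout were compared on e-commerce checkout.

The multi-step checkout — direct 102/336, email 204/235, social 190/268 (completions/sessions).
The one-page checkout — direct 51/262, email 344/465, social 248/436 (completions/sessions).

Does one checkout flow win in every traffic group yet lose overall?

Direct: the multi-step checkout 102/336 = 30.4%, the one-page checkout 51/262 = 19.5% → the multi-step checkout
Email: the multi-step checkout 204/235 = 86.8%, the one-page checkout 344/465 = 74.0% → the multi-step checkout
Social: the multi-step checkout 190/268 = 70.9%, the one-page checkout 248/436 = 56.9% → the multi-step checkout
Overall: the multi-step checkout 496/839 = 59.1%, the one-page checkout 643/1163 = 55.3% → the multi-step checkout
The multi-step checkout wins overall and in every traffic group — no reversal.

No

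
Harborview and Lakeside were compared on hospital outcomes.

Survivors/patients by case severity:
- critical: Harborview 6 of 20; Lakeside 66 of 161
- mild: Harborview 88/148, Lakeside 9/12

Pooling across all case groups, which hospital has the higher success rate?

Critical: Harborview 6/20 = 30.0%, Lakeside 66/161 = 41.0% → Lakeside
Mild: Harborview 88/148 = 59.5%, Lakeside 9/12 = 75.0% → Lakeside
Overall: Harborview 94/168 = 56.0%, Lakeside 75/173 = 43.4% → Harborview
(Lakeside wins every case group but Harborview wins overall — Lakeside's patients skew toward the low-rate critical group.)

Harborview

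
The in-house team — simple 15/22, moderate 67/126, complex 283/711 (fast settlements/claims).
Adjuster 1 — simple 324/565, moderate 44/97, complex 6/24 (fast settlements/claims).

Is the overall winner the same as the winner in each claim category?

Simple: the in-house team 15/22 = 68.2%, Adjuster 1 324/565 = 57.3% → the in-house team
Moderate: the in-house team 67/126 = 53.2%, Adjuster 1 44/97 = 45.4% → the in-house team
Complex: the in-house team 283/711 = 39.8%, Adjuster 1 6/24 = 25.0% → the in-house team
Overall: the in-house team 365/859 = 42.5%, Adjuster 1 374/686 = 54.5% → Adjuster 1
The in-house team wins each claim group but Adjuster 1 wins overall — the comparison reverses. The in-house team's claims skew toward complex, which has a lower base rate.

No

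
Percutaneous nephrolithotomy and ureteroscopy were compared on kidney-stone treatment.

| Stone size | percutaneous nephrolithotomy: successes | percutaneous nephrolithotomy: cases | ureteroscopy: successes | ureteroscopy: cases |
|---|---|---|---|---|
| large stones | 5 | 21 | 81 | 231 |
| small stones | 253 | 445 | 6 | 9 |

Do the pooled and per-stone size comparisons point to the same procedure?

No

Large stones: percutaneous nephrolithotomy 5/21 = 23.8%, ureteroscopy 81/231 = 35.1% → ureteroscopy
Small stones: percutaneous nephrolithotomy 253/445 = 56.9%, ureteroscopy 6/9 = 66.7% → ureteroscopy
Overall: percutaneous nephrolithotomy 258/466 = 55.4%, ureteroscopy 87/240 = 36.2% → percutaneous nephrolithotomy
Ureteroscopy wins each stone group but percutaneous nephrolithotomy wins overall — the comparison reverses. Ureteroscopy's cases skew toward large stones, which has a lower base rate.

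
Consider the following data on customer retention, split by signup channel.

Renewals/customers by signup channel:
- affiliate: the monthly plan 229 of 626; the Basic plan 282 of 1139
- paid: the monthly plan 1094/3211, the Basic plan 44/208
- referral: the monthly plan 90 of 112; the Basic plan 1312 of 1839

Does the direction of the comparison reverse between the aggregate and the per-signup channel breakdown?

Affiliate: the monthly plan 229/626 = 36.6%, the Basic plan 282/1139 = 24.8% → the monthly plan
Paid: the monthly plan 1094/3211 = 34.1%, the Basic plan 44/208 = 21.2% → the monthly plan
Referral: the monthly plan 90/112 = 80.4%, the Basic plan 1312/1839 = 71.3% → the monthly plan
Overall: the monthly plan 1413/3949 = 35.8%, the Basic plan 1638/3186 = 51.4% → the Basic plan
The monthly plan wins each signup group but the Basic plan wins overall — the comparison reverses. The monthly plan's customers skew toward paid, which has a lower base rate.

Yes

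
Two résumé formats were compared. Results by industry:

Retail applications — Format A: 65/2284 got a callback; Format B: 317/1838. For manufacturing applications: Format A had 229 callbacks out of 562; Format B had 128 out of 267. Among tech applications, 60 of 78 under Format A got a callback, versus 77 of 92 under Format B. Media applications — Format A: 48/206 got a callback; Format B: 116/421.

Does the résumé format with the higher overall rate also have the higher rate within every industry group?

Retail: Format A 65/2284 = 2.8%, Format B 317/1838 = 17.2% → Format B
Manufacturing: Format A 229/562 = 40.7%, Format B 128/267 = 47.9% → Format B
Tech: Format A 60/78 = 76.9%, Format B 77/92 = 83.7% → Format B
Media: Format A 48/206 = 23.3%, Format B 116/421 = 27.6% → Format B
Overall: Format A 402/3130 = 12.8%, Format B 638/2618 = 24.4% → Format B
Format B wins overall and in every industry group — no reversal.

Yes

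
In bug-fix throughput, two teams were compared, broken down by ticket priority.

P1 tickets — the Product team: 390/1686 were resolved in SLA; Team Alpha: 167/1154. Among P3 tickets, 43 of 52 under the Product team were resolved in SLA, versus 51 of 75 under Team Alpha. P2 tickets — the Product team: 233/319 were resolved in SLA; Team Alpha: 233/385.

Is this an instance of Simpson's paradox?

P1: the Product team 390/1686 = 23.1%, Team Alpha 167/1154 = 14.5% → the Product team
P3: the Product team 43/52 = 82.7%, Team Alpha 51/75 = 68.0% → the Product team
P2: the Product team 233/319 = 73.0%, Team Alpha 233/385 = 60.5% → the Product team
Overall: the Product team 666/2057 = 32.4%, Team Alpha 451/1614 = 27.9% → the Product team
The Product team wins overall and in every ticket group — no reversal.

No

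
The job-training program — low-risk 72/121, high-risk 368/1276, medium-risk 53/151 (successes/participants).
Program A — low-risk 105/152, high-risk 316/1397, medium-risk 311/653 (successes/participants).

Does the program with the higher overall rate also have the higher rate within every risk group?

No

Low-risk: the job-training program 72/121 = 59.5%, Program A 105/152 = 69.1% → Program A
High-risk: the job-training program 368/1276 = 28.8%, Program A 316/1397 = 22.6% → the job-training program
Medium-risk: the job-training program 53/151 = 35.1%, Program A 311/653 = 47.6% → Program A
Overall: the job-training program 493/1548 = 31.8%, Program A 732/2202 = 33.2% → Program A
Neither sweeps: the job-training program wins 1 of 3 groups, Program A wins 2. Program A wins overall but not every group — no Simpson reversal.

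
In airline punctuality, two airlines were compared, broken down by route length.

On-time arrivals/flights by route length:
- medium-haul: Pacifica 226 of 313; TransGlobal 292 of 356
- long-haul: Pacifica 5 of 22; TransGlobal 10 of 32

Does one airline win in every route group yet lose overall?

No

Medium-haul: Pacifica 226/313 = 72.2%, TransGlobal 292/356 = 82.0% → TransGlobal
Long-haul: Pacifica 5/22 = 22.7%, TransGlobal 10/32 = 31.2% → TransGlobal
Overall: Pacifica 231/335 = 69.0%, TransGlobal 302/388 = 77.8% → TransGlobal
TransGlobal wins overall and in every route group — no reversal.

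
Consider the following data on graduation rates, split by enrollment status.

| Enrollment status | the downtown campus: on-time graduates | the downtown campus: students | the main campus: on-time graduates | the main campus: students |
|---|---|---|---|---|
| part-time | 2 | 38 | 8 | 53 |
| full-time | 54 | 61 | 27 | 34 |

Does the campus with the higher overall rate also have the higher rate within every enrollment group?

Part-time: the downtown campus 2/38 = 5.3%, the main campus 8/53 = 15.1% → the main campus
Full-time: the downtown campus 54/61 = 88.5%, the main campus 27/34 = 79.4% → the downtown campus
Overall: the downtown campus 56/99 = 56.6%, the main campus 35/87 = 40.2% → the downtown campus
Neither sweeps: the downtown campus wins 1 of 2 groups, the main campus wins 1. The downtown campus wins overall but not every group — no Simpson reversal.

No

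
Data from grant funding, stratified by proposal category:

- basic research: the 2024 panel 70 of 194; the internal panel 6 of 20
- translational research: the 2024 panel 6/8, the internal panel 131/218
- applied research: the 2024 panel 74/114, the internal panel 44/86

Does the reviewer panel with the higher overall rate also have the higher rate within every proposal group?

Basic research: the 2024 panel 70/194 = 36.1%, the internal panel 6/20 = 30.0% → the 2024 panel
Translational research: the 2024 panel 6/8 = 75.0%, the internal panel 131/218 = 60.1% → the 2024 panel
Applied research: the 2024 panel 74/114 = 64.9%, the internal panel 44/86 = 51.2% → the 2024 panel
Overall: the 2024 panel 150/316 = 47.5%, the internal panel 181/324 = 55.9% → the internal panel
The 2024 panel wins each proposal group but the internal panel wins overall — the comparison reverses. The 2024 panel's proposals skew toward basic research, which has a lower base rate.

No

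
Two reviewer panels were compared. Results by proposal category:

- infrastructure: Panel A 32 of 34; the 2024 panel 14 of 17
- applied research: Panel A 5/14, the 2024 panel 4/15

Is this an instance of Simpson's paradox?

Infrastructure: Panel A 32/34 = 94.1%, the 2024 panel 14/17 = 82.4% → Panel A
Applied research: Panel A 5/14 = 35.7%, the 2024 panel 4/15 = 26.7% → Panel A
Overall: Panel A 37/48 = 77.1%, the 2024 panel 18/32 = 56.2% → Panel A
Panel A wins overall and in every proposal group — no reversal.

No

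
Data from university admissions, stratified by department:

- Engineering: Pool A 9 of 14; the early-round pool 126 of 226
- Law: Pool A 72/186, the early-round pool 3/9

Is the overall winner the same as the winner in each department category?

Engineering: Pool A 9/14 = 64.3%, the early-round pool 126/226 = 55.8% → Pool A
Law: Pool A 72/186 = 38.7%, the early-round pool 3/9 = 33.3% → Pool A
Overall: Pool A 81/200 = 40.5%, the early-round pool 129/235 = 54.9% → the early-round pool
Pool A wins each department group but the early-round pool wins overall — the comparison reverses. Pool A's applicants skew toward Law, which has a lower base rate.

No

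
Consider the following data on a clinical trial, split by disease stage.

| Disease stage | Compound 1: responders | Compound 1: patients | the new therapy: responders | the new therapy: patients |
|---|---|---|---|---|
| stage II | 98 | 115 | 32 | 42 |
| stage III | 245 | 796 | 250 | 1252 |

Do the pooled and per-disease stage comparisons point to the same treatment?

Stage II: Compound 1 98/115 = 85.2%, the new therapy 32/42 = 76.2% → Compound 1
Stage III: Compound 1 245/796 = 30.8%, the new therapy 250/1252 = 20.0% → Compound 1
Overall: Compound 1 343/911 = 37.7%, the new therapy 282/1294 = 21.8% → Compound 1
Compound 1 wins overall and in every disease group — no reversal.

Yes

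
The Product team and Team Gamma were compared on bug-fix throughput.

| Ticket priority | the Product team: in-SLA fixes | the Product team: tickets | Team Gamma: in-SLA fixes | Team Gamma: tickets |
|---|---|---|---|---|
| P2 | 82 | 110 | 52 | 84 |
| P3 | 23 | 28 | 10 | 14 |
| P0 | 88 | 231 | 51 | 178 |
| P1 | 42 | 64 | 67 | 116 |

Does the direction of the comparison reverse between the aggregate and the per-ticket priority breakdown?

P2: the Product team 82/110 = 74.5%, Team Gamma 52/84 = 61.9% → the Product team
P3: the Product team 23/28 = 82.1%, Team Gamma 10/14 = 71.4% → the Product team
P0: the Product team 88/231 = 38.1%, Team Gamma 51/178 = 28.7% → the Product team
P1: the Product team 42/64 = 65.6%, Team Gamma 67/116 = 57.8% → the Product team
Overall: the Product team 235/433 = 54.3%, Team Gamma 180/392 = 45.9% → the Product team
The Product team wins overall and in every ticket group — no reversal.

No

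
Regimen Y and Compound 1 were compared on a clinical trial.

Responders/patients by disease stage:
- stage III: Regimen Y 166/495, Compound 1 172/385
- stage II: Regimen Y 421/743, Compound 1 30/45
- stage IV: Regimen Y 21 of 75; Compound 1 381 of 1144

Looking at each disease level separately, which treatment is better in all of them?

Stage III: Regimen Y 166/495 = 33.5%, Compound 1 172/385 = 44.7% → Compound 1
Stage II: Regimen Y 421/743 = 56.7%, Compound 1 30/45 = 66.7% → Compound 1
Stage IV: Regimen Y 21/75 = 28.0%, Compound 1 381/1144 = 33.3% → Compound 1
Compound 1 has the higher rate in all 3 groups.

Compound 1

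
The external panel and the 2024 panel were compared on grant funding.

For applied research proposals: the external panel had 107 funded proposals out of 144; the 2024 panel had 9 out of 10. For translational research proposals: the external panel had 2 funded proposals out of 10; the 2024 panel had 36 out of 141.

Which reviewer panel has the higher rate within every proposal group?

the 2024 panel

Applied research: the external panel 107/144 = 74.3%, the 2024 panel 9/10 = 90.0% → the 2024 panel
Translational research: the external panel 2/10 = 20.0%, the 2024 panel 36/141 = 25.5% → the 2024 panel
The 2024 panel has the higher rate in both groups.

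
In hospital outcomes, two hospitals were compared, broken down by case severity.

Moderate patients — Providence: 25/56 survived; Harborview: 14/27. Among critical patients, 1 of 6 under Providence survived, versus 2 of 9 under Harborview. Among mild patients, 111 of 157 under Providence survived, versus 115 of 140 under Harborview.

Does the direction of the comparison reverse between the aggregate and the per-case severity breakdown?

Moderate: Providence 25/56 = 44.6%, Harborview 14/27 = 51.9% → Harborview
Critical: Providence 1/6 = 16.7%, Harborview 2/9 = 22.2% → Harborview
Mild: Providence 111/157 = 70.7%, Harborview 115/140 = 82.1% → Harborview
Overall: Providence 137/219 = 62.6%, Harborview 131/176 = 74.4% → Harborview
Harborview wins overall and in every case group — no reversal.

No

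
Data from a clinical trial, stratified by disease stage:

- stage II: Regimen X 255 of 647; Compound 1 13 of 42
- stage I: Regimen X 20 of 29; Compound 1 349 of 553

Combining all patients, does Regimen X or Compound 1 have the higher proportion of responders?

Compound 1

Stage II: Regimen X 255/647 = 39.4%, Compound 1 13/42 = 31.0% → Regimen X
Stage I: Regimen X 20/29 = 69.0%, Compound 1 349/553 = 63.1% → Regimen X
Overall: Regimen X 275/676 = 40.7%, Compound 1 362/595 = 60.8% → Compound 1
(Regimen X wins every disease group but Compound 1 wins overall — Regimen X's patients skew toward the low-rate stage II group.)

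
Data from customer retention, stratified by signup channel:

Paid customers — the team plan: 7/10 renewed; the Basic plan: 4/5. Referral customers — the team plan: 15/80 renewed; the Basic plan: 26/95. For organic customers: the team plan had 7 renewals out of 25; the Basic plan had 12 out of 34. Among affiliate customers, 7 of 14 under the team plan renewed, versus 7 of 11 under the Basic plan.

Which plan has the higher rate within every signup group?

Paid: the team plan 7/10 = 70.0%, the Basic plan 4/5 = 80.0% → the Basic plan
Referral: the team plan 15/80 = 18.8%, the Basic plan 26/95 = 27.4% → the Basic plan
Organic: the team plan 7/25 = 28.0%, the Basic plan 12/34 = 35.3% → the Basic plan
Affiliate: the team plan 7/14 = 50.0%, the Basic plan 7/11 = 63.6% → the Basic plan
The Basic plan has the higher rate in all 4 groups.

the Basic plan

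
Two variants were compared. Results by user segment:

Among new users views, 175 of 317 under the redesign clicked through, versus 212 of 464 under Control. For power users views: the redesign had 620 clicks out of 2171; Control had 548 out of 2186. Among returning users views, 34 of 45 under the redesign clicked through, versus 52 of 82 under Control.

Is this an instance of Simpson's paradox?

No

New users: the redesign 175/317 = 55.2%, Control 212/464 = 45.7% → the redesign
Power users: the redesign 620/2171 = 28.6%, Control 548/2186 = 25.1% → the redesign
Returning users: the redesign 34/45 = 75.6%, Control 52/82 = 63.4% → the redesign
Overall: the redesign 829/2533 = 32.7%, Control 812/2732 = 29.7% → the redesign
The redesign wins overall and in every user group — no reversal.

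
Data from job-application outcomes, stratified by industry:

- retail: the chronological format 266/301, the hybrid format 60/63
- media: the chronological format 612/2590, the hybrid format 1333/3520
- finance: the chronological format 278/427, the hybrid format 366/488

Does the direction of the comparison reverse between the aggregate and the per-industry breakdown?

No

Retail: the chronological format 266/301 = 88.4%, the hybrid format 60/63 = 95.2% → the hybrid format
Media: the chronological format 612/2590 = 23.6%, the hybrid format 1333/3520 = 37.9% → the hybrid format
Finance: the chronological format 278/427 = 65.1%, the hybrid format 366/488 = 75.0% → the hybrid format
Overall: the chronological format 1156/3318 = 34.8%, the hybrid format 1759/4071 = 43.2% → the hybrid format
The hybrid format wins overall and in every industry group — no reversal.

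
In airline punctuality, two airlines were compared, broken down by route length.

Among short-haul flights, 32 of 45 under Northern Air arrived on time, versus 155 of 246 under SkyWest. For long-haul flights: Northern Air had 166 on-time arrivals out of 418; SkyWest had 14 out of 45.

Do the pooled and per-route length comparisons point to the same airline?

Short-haul: Northern Air 32/45 = 71.1%, SkyWest 155/246 = 63.0% → Northern Air
Long-haul: Northern Air 166/418 = 39.7%, SkyWest 14/45 = 31.1% → Northern Air
Overall: Northern Air 198/463 = 42.8%, SkyWest 169/291 = 58.1% → SkyWest
Northern Air wins each route group but SkyWest wins overall — the comparison reverses. Northern Air's flights skew toward long-haul, which has a lower base rate.

No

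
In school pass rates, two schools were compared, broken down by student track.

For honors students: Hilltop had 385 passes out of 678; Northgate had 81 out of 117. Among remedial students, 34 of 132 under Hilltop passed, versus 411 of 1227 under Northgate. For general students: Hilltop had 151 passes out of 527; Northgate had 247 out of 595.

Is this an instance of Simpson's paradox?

Yes

Honors: Hilltop 385/678 = 56.8%, Northgate 81/117 = 69.2% → Northgate
Remedial: Hilltop 34/132 = 25.8%, Northgate 411/1227 = 33.5% → Northgate
General: Hilltop 151/527 = 28.7%, Northgate 247/595 = 41.5% → Northgate
Overall: Hilltop 570/1337 = 42.6%, Northgate 739/1939 = 38.1% → Hilltop
Northgate wins each student group but Hilltop wins overall — the comparison reverses. Northgate's students skew toward remedial, which has a lower base rate.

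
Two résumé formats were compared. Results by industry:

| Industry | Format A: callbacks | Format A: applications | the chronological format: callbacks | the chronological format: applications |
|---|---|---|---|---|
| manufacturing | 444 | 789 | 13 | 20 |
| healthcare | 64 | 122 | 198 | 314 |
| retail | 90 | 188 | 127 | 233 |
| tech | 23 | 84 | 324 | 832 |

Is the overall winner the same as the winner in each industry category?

No

Manufacturing: Format A 444/789 = 56.3%, the chronological format 13/20 = 65.0% → the chronological format
Healthcare: Format A 64/122 = 52.5%, the chronological format 198/314 = 63.1% → the chronological format
Retail: Format A 90/188 = 47.9%, the chronological format 127/233 = 54.5% → the chronological format
Tech: Format A 23/84 = 27.4%, the chronological format 324/832 = 38.9% → the chronological format
Overall: Format A 621/1183 = 52.5%, the chronological format 662/1399 = 47.3% → Format A
The chronological format wins each industry group but Format A wins overall — the comparison reverses. The chronological format's applications skew toward tech, which has a lower base rate.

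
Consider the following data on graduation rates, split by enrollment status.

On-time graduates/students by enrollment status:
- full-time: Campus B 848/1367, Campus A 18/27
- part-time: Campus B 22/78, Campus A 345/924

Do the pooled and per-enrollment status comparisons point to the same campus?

No

Full-time: Campus B 848/1367 = 62.0%, Campus A 18/27 = 66.7% → Campus A
Part-time: Campus B 22/78 = 28.2%, Campus A 345/924 = 37.3% → Campus A
Overall: Campus B 870/1445 = 60.2%, Campus A 363/951 = 38.2% → Campus B
Campus A wins each enrollment group but Campus B wins overall — the comparison reverses. Campus A's students skew toward part-time, which has a lower base rate.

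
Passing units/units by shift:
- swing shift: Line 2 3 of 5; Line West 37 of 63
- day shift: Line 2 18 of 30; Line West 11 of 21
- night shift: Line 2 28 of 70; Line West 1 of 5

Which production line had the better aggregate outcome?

Line West

Swing shift: Line 2 3/5 = 60.0%, Line West 37/63 = 58.7% → Line 2
Day shift: Line 2 18/30 = 60.0%, Line West 11/21 = 52.4% → Line 2
Night shift: Line 2 28/70 = 40.0%, Line West 1/5 = 20.0% → Line 2
Overall: Line 2 49/105 = 46.7%, Line West 49/89 = 55.1% → Line West
(Line 2 wins every shift group but Line West wins overall — Line 2's units skew toward the low-rate night shift group.)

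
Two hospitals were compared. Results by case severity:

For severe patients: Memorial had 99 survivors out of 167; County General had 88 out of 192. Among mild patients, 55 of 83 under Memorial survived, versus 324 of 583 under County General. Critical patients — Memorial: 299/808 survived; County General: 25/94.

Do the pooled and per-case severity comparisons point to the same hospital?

No

Severe: Memorial 99/167 = 59.3%, County General 88/192 = 45.8% → Memorial
Mild: Memorial 55/83 = 66.3%, County General 324/583 = 55.6% → Memorial
Critical: Memorial 299/808 = 37.0%, County General 25/94 = 26.6% → Memorial
Overall: Memorial 453/1058 = 42.8%, County General 437/869 = 50.3% → County General
Memorial wins each case group but County General wins overall — the comparison reverses. Memorial's patients skew toward critical, which has a lower base rate.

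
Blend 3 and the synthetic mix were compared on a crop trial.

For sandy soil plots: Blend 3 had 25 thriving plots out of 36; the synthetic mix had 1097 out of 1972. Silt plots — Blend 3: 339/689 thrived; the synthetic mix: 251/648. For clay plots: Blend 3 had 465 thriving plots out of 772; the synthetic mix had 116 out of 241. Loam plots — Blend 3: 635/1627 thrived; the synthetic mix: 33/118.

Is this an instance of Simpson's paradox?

Yes

Sandy soil: Blend 3 25/36 = 69.4%, the synthetic mix 1097/1972 = 55.6% → Blend 3
Silt: Blend 3 339/689 = 49.2%, the synthetic mix 251/648 = 38.7% → Blend 3
Clay: Blend 3 465/772 = 60.2%, the synthetic mix 116/241 = 48.1% → Blend 3
Loam: Blend 3 635/1627 = 39.0%, the synthetic mix 33/118 = 28.0% → Blend 3
Overall: Blend 3 1464/3124 = 46.9%, the synthetic mix 1497/2979 = 50.3% → the synthetic mix
Blend 3 wins each soil group but the synthetic mix wins overall — the comparison reverses. Blend 3's plots skew toward loam, which has a lower base rate.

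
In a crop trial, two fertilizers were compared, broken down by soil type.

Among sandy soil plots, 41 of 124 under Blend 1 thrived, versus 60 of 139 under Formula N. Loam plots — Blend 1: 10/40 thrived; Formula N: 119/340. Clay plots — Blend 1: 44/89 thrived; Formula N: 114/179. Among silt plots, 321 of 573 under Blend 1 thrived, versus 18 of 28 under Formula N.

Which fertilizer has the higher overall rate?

Blend 1

Sandy soil: Blend 1 41/124 = 33.1%, Formula N 60/139 = 43.2% → Formula N
Loam: Blend 1 10/40 = 25.0%, Formula N 119/340 = 35.0% → Formula N
Clay: Blend 1 44/89 = 49.4%, Formula N 114/179 = 63.7% → Formula N
Silt: Blend 1 321/573 = 56.0%, Formula N 18/28 = 64.3% → Formula N
Overall: Blend 1 416/826 = 50.4%, Formula N 311/686 = 45.3% → Blend 1
(Formula N wins every soil group but Blend 1 wins overall — Formula N's plots skew toward the low-rate loam group.)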